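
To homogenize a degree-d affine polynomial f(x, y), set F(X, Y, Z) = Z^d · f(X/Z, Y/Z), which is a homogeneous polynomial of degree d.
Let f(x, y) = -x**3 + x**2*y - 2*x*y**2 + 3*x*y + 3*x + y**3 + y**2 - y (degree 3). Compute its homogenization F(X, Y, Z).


F(X, Y, Z) = -X**3 + X**2*Y - 2*X*Y**2 + 3*X*Y*Z + 3*X*Z**2 + Y**3 + Y**2*Z - Y*Z**2

deg(f) = 3.
Substitute x = X/Z, y = Y/Z into f, then multiply by Z^3.
  monomial -1·x^3·y^0 ↦ -1·X^3·Y^0·Z^0.
  monomial 1·x^2·y^1 ↦ 1·X^2·Y^1·Z^0.
  monomial -2·x^1·y^2 ↦ -2·X^1·Y^2·Z^0.
  monomial 3·x^1·y^1 ↦ 3·X^1·Y^1·Z^1.
  monomial 3·x^1·y^0 ↦ 3·X^1·Y^0·Z^2.
  monomial 1·x^0·y^3 ↦ 1·X^0·Y^3·Z^0.
  monomial 1·x^0·y^2 ↦ 1·X^0·Y^2·Z^1.
  monomial -1·x^0·y^1 ↦ -1·X^0·Y^1·Z^2.
Collecting: F(X, Y, Z) = -X**3 + X**2*Y - 2*X*Y**2 + 3*X*Y*Z + 3*X*Z**2 + Y**3 + Y**2*Z - Y*Z**2.


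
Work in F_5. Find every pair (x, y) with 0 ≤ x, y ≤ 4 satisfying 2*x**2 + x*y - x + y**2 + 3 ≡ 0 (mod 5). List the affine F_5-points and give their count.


Affine F_5-points: {(1, 2)}; count = 1.

For each of the 25 pairs (x, y) ∈ F_5², evaluate f(x, y) mod 5. Record the zeros.
  x = 0: [0↦3, 1↦4, 2↦2, 3↦2, 4↦4]  zeros at y ∈ ∅
  x = 1: [0↦4, 1↦1, 2↦0, 3↦1, 4↦4]  zeros at y ∈ {2}
  x = 2: [0↦4, 1↦2, 2↦2, 3↦4, 4↦3]  zeros at y ∈ ∅
  x = 3: [0↦3, 1↦2, 2↦3, 3↦1, 4↦1]  zeros at y ∈ ∅
  x = 4: [0↦1, 1↦1, 2↦3, 3↦2, 4↦3]  zeros at y ∈ ∅
Collecting zeros: affine points = {(1, 2)}.
Total count |C(F_5)_aff| = 1.


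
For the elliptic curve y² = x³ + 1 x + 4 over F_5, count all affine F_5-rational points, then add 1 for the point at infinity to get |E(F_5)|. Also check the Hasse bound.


Affine points = {(0, 2), (0, 3), (1, 1), (1, 4), (2, 2), (2, 3), (3, 2), (3, 3)}; affine count = 8; |E(F_5)| = 9.

Discriminant check: Δ ∝ 4a³ + 27b² = 4·1³ + 27·4² = 4·1 + 27·16 ≡ 1 (mod 5). Nonzero ⇒ E is nonsingular.
For each x ∈ F_5, compute rhs = x³ + 1·x + 4 mod 5, then count y ∈ F_5 with y² ≡ rhs.
  x = 0: rhs = 4, matching y values: 2, 3 (2 points).
  x = 1: rhs = 1, matching y values: 1, 4 (2 points).
  x = 2: rhs = 4, matching y values: 2, 3 (2 points).
  x = 3: rhs = 4, matching y values: 2, 3 (2 points).
  x = 4: rhs = 2, matching y values: none (0 points).
Total affine count: 8.
Full point count |E(F_5)| = 8 + 1 = 9.
Hasse bound: |9 − (5+1)| = |3| = 3 ≤ 2√5 ≈ 4.4721 ✓.


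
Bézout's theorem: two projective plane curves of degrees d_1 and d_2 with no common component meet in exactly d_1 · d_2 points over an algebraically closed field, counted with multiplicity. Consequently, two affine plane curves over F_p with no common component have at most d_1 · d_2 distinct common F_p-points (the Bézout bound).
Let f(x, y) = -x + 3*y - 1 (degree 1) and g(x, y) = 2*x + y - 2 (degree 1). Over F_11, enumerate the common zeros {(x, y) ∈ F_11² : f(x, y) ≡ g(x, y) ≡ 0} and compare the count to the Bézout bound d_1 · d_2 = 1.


Common zeros: {(7, 10)}; count = 1; Bézout bound = 1.

deg(f) = 1, deg(g) = 1, so Bézout bound = 1.
Scan x ∈ F_11. For each x, list the y ∈ F_11 with f(x, y) ≡ 0 and those with g(x, y) ≡ 0 (mod 11); the common zeros in that column are the intersection.
  x = 0: f ≡ 0 at y ∈ {4}; g ≡ 0 at y ∈ {2}; common: ∅.
  x = 1: f ≡ 0 at y ∈ {8}; g ≡ 0 at y ∈ {0}; common: ∅.
  x = 2: f ≡ 0 at y ∈ {1}; g ≡ 0 at y ∈ {9}; common: ∅.
  x = 3: f ≡ 0 at y ∈ {5}; g ≡ 0 at y ∈ {7}; common: ∅.
  x = 4: f ≡ 0 at y ∈ {9}; g ≡ 0 at y ∈ {5}; common: ∅.
  x = 5: f ≡ 0 at y ∈ {2}; g ≡ 0 at y ∈ {3}; common: ∅.
  x = 6: f ≡ 0 at y ∈ {6}; g ≡ 0 at y ∈ {1}; common: ∅.
  x = 7: f ≡ 0 at y ∈ {10}; g ≡ 0 at y ∈ {10}; common: {10}.
  x = 8: f ≡ 0 at y ∈ {3}; g ≡ 0 at y ∈ {8}; common: ∅.
  x = 9: f ≡ 0 at y ∈ {7}; g ≡ 0 at y ∈ {6}; common: ∅.
  x = 10: f ≡ 0 at y ∈ {0}; g ≡ 0 at y ∈ {4}; common: ∅.
Collecting: common zeros = {(7, 10)}, so the count is 1.
Comparison with the Bézout bound: 1 ≤ 1 = deg(f)·deg(g), as expected for curves with no common component (the bound is attained).


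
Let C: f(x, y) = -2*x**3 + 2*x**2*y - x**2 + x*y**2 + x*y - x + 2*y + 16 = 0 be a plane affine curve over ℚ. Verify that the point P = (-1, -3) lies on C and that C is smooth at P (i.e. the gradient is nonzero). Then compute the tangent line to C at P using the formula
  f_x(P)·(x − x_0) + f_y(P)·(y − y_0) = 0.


Tangent line at P: 13*x + 9*y + 40 = 0.

Step 1: f(-1, -3) = 0, so P lies on C.
Step 2: partial derivatives
  f_x(x, y) = -6*x**2 + 4*x*y - 2*x + y**2 + y - 1, f_y(x, y) = 2*x**2 + 2*x*y + x + 2.
  f_x(P) = 13, f_y(P) = 9 (gradient nonzero, so P is smooth).
Step 3: tangent line at P: 13·(x − -1) + 9·(y − -3) = 0.
Expanding: 13*x + 9*y + 40 = 0.


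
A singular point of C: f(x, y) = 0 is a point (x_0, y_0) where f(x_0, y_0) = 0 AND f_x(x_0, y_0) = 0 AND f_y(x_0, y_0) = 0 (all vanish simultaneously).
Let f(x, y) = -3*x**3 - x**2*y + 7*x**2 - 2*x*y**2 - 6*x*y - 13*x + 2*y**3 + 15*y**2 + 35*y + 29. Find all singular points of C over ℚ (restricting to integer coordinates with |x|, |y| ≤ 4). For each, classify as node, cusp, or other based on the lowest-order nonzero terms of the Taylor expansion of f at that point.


Singular points: {(1, -2)}; classification: cusp.

Compute partial derivatives:
  f_x = -9*x**2 - 2*x*y + 14*x - 2*y**2 - 6*y - 13.
  f_y = -x**2 - 4*x*y - 6*x + 6*y**2 + 30*y + 35.
Scan x_0 ∈ {−4, ..., 4}. For each x_0, f_y(x_0, y) is a polynomial in y; find its integer roots y ∈ {−4, ..., 4}, then test f_x and f at those candidates.
  x = -4: f_y(-4, y) = 6*y**2 + 46*y + 43; no integer root y with |y| ≤ 4.
  x = -3: f_y(-3, y) = 6*y**2 + 42*y + 44; no integer root y with |y| ≤ 4.
  x = -2: f_y(-2, y) = 6*y**2 + 38*y + 43; no integer root y with |y| ≤ 4.
  x = -1: f_y(-1, y) = 6*y**2 + 34*y + 40; vanishes at y ∈ {-4}. (-1, -4): f_x = -52 ≠ 0.
  x = 0: f_y(0, y) = 6*y**2 + 30*y + 35; no integer root y with |y| ≤ 4.
  x = 1: f_y(1, y) = 6*y**2 + 26*y + 28; vanishes at y ∈ {-2}. (1, -2): f_x = 0, f = 0 — SINGULAR.
  x = 2: f_y(2, y) = 6*y**2 + 22*y + 19; no integer root y with |y| ≤ 4.
  x = 3: f_y(3, y) = 6*y**2 + 18*y + 8; no integer root y with |y| ≤ 4.
  x = 4: f_y(4, y) = 6*y**2 + 14*y - 5; no integer root y with |y| ≤ 4.
Only singular point on the grid: (1, -2).
Classify: substitute x = 1 + u, y = -2 + v and expand: f = -3*u**3 - u**2*v - 2*u*v**2 + 2*v**3 + v**2.
No constant or linear terms (consistent with a singular point). Quadratic part: v**2. Cubic part: -3*u**3 - u**2*v - 2*u*v**2 + 2*v**3.
The quadratic part v**2 is a perfect square, so there is a single (double) tangent line v = 0, i.e. y = -2. Restricting the cubic part to that line (v = 0) leaves -3*u**3 ≠ 0, so f is not divisible by v and the branch is v² ≈ 3*u**3 to lowest order — this is a cusp.
Classification: cusp.


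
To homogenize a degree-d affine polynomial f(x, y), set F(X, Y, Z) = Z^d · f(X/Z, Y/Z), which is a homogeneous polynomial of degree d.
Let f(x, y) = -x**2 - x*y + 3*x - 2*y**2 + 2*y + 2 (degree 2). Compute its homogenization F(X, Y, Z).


F(X, Y, Z) = -X**2 - X*Y + 3*X*Z - 2*Y**2 + 2*Y*Z + 2*Z**2

deg(f) = 2.
Substitute x = X/Z, y = Y/Z into f, then multiply by Z^2.
  monomial -1·x^2·y^0 ↦ -1·X^2·Y^0·Z^0.
  monomial -1·x^1·y^1 ↦ -1·X^1·Y^1·Z^0.
  monomial 3·x^1·y^0 ↦ 3·X^1·Y^0·Z^1.
  monomial -2·x^0·y^2 ↦ -2·X^0·Y^2·Z^0.
  monomial 2·x^0·y^1 ↦ 2·X^0·Y^1·Z^1.
  monomial 2·x^0·y^0 ↦ 2·X^0·Y^0·Z^2.
Collecting: F(X, Y, Z) = -X**2 - X*Y + 3*X*Z - 2*Y**2 + 2*Y*Z + 2*Z**2.


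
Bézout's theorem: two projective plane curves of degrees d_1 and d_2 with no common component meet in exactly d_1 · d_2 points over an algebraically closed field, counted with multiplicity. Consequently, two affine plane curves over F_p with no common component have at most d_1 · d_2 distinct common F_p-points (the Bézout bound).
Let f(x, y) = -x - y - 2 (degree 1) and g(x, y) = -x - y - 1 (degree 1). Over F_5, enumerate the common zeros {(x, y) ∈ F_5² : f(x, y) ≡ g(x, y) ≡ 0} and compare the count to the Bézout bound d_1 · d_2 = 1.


Common zeros: ∅; count = 0; Bézout bound = 1.

deg(f) = 1, deg(g) = 1, so Bézout bound = 1.
Scan x ∈ F_5. For each x, list the y ∈ F_5 with f(x, y) ≡ 0 and those with g(x, y) ≡ 0 (mod 5); the common zeros in that column are the intersection.
  x = 0: f ≡ 0 at y ∈ {3}; g ≡ 0 at y ∈ {4}; common: ∅.
  x = 1: f ≡ 0 at y ∈ {2}; g ≡ 0 at y ∈ {3}; common: ∅.
  x = 2: f ≡ 0 at y ∈ {1}; g ≡ 0 at y ∈ {2}; common: ∅.
  x = 3: f ≡ 0 at y ∈ {0}; g ≡ 0 at y ∈ {1}; common: ∅.
  x = 4: f ≡ 0 at y ∈ {4}; g ≡ 0 at y ∈ {0}; common: ∅.
Collecting: common zeros = ∅, so the count is 0.
Comparison with the Bézout bound: 0 ≤ 1 = deg(f)·deg(g), as expected for curves with no common component (the affine F_5-count falls short of the bound because intersections may lie at infinity, over extension fields, or carry multiplicity).


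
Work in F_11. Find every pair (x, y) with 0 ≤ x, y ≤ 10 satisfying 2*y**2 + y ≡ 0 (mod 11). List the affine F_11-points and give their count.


Affine F_11-points: {(0, 0), (0, 5), (1, 0), (1, 5), (2, 0), (2, 5), (3, 0), (3, 5), (4, 0), (4, 5), (5, 0), (5, 5), (6, 0), (6, 5), (7, 0), (7, 5), (8, 0), (8, 5), (9, 0), (9, 5), (10, 0), (10, 5)}; count = 22.

For each of the 121 pairs (x, y) ∈ F_11², evaluate f(x, y) mod 11. Record the zeros.
  x = 0: [0↦0, 1↦3, 2↦10, 3↦10, 4↦3, 5↦0, 6↦1, 7↦6, 8↦4, 9↦6, 10↦1]  zeros at y ∈ {0, 5}
  x = 1: [0↦0, 1↦3, 2↦10, 3↦10, 4↦3, 5↦0, 6↦1, 7↦6, 8↦4, 9↦6, 10↦1]  zeros at y ∈ {0, 5}
  x = 2: [0↦0, 1↦3, 2↦10, 3↦10, 4↦3, 5↦0, 6↦1, 7↦6, 8↦4, 9↦6, 10↦1]  zeros at y ∈ {0, 5}
  x = 3: [0↦0, 1↦3, 2↦10, 3↦10, 4↦3, 5↦0, 6↦1, 7↦6, 8↦4, 9↦6, 10↦1]  zeros at y ∈ {0, 5}
  x = 4: [0↦0, 1↦3, 2↦10, 3↦10, 4↦3, 5↦0, 6↦1, 7↦6, 8↦4, 9↦6, 10↦1]  zeros at y ∈ {0, 5}
  x = 5: [0↦0, 1↦3, 2↦10, 3↦10, 4↦3, 5↦0, 6↦1, 7↦6, 8↦4, 9↦6, 10↦1]  zeros at y ∈ {0, 5}
  x = 6: [0↦0, 1↦3, 2↦10, 3↦10, 4↦3, 5↦0, 6↦1, 7↦6, 8↦4, 9↦6, 10↦1]  zeros at y ∈ {0, 5}
  x = 7: [0↦0, 1↦3, 2↦10, 3↦10, 4↦3, 5↦0, 6↦1, 7↦6, 8↦4, 9↦6, 10↦1]  zeros at y ∈ {0, 5}
  x = 8: [0↦0, 1↦3, 2↦10, 3↦10, 4↦3, 5↦0, 6↦1, 7↦6, 8↦4, 9↦6, 10↦1]  zeros at y ∈ {0, 5}
  x = 9: [0↦0, 1↦3, 2↦10, 3↦10, 4↦3, 5↦0, 6↦1, 7↦6, 8↦4, 9↦6, 10↦1]  zeros at y ∈ {0, 5}
  x = 10: [0↦0, 1↦3, 2↦10, 3↦10, 4↦3, 5↦0, 6↦1, 7↦6, 8↦4, 9↦6, 10↦1]  zeros at y ∈ {0, 5}
Collecting zeros: affine points = {(0, 0), (0, 5), (1, 0), (1, 5), (2, 0), (2, 5), (3, 0), (3, 5), (4, 0), (4, 5), (5, 0), (5, 5), (6, 0), (6, 5), (7, 0), (7, 5), (8, 0), (8, 5), (9, 0), (9, 5), (10, 0), (10, 5)}.
Total count |C(F_11)_aff| = 22.


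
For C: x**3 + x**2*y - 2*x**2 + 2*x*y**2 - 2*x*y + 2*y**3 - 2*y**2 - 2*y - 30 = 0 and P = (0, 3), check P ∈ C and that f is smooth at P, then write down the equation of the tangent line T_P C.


Tangent line at P: 12*x + 40*y - 120 = 0.

Step 1: f(0, 3) = 0, so P lies on C.
Step 2: partial derivatives
  f_x(x, y) = 3*x**2 + 2*x*y - 4*x + 2*y**2 - 2*y, f_y(x, y) = x**2 + 4*x*y - 2*x + 6*y**2 - 4*y - 2.
  f_x(P) = 12, f_y(P) = 40 (gradient nonzero, so P is smooth).
Step 3: tangent line at P: 12·(x − 0) + 40·(y − 3) = 0.
Expanding: 12*x + 40*y - 120 = 0.


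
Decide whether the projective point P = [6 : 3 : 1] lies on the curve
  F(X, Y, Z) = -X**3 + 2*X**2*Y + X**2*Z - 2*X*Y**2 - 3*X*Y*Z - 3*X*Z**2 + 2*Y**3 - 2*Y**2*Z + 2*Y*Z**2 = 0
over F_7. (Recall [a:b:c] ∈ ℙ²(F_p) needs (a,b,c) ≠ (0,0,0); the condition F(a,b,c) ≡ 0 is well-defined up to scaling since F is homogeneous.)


F(6,3,1) ≡ 3 (mod 7); P is NOT on the curve.

Evaluate F(6, 3, 1) term-by-term (mod 7).
  -X**3 ↦ -1·216·1·1 = -216
  2*X**2*Y ↦ 2·36·3·1 = 216
  X**2*Z ↦ 1·36·1·1 = 36
  -2*X*Y**2 ↦ -2·6·9·1 = -108
  -3*X*Y*Z ↦ -3·6·3·1 = -54
  -3*X*Z**2 ↦ -3·6·1·1 = -18
  2*Y**3 ↦ 2·1·27·1 = 54
  -2*Y**2*Z ↦ -2·1·9·1 = -18
  2*Y*Z**2 ↦ 2·1·3·1 = 6
Sum: F(6, 3, 1) = (-216) + (216) + (36) + (-108) + (-54) + (-18) + (54) + (-18) + (6) = -102.
Reducing mod 7: -102 ≡ 3 (mod 7).
Since F(a, b, c) ≡ 3 ≠ 0 (mod 7), P does NOT lie on the curve.


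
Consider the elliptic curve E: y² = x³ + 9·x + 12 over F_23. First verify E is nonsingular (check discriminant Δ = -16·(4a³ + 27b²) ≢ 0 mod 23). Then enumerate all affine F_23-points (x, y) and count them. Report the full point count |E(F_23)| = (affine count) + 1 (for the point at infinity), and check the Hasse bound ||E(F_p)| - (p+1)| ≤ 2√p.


Affine points = {(0, 9), (0, 14), (6, 11), (6, 12), (7, 2), (7, 21), (11, 4), (11, 19), (12, 10), (12, 13), (13, 7), (13, 16), (15, 7), (15, 16), (17, 8), (17, 15), (18, 7), (18, 16), (19, 2), (19, 21), (20, 2), (20, 21), (21, 3), (21, 20), (22, 5), (22, 18)}; affine count = 26; |E(F_23)| = 27.

Discriminant check: Δ ∝ 4a³ + 27b² = 4·9³ + 27·12² = 4·729 + 27·144 ≡ 19 (mod 23). Nonzero ⇒ E is nonsingular.
For each x ∈ F_23, compute rhs = x³ + 9·x + 12 mod 23, then count y ∈ F_23 with y² ≡ rhs.
  x = 0: rhs = 12, matching y values: 9, 14 (2 points).
  x = 1: rhs = 22, matching y values: none (0 points).
  x = 2: rhs = 15, matching y values: none (0 points).
  x = 3: rhs = 20, matching y values: none (0 points).
  x = 4: rhs = 20, matching y values: none (0 points).
  x = 5: rhs = 21, matching y values: none (0 points).
  x = 6: rhs = 6, matching y values: 11, 12 (2 points).
  x = 7: rhs = 4, matching y values: 2, 21 (2 points).
  x = 8: rhs = 21, matching y values: none (0 points).
  x = 9: rhs = 17, matching y values: none (0 points).
  x = 10: rhs = 21, matching y values: none (0 points).
  x = 11: rhs = 16, matching y values: 4, 19 (2 points).
  x = 12: rhs = 8, matching y values: 10, 13 (2 points).
  x = 13: rhs = 3, matching y values: 7, 16 (2 points).
  x = 14: rhs = 7, matching y values: none (0 points).
  x = 15: rhs = 3, matching y values: 7, 16 (2 points).
  x = 16: rhs = 20, matching y values: none (0 points).
  x = 17: rhs = 18, matching y values: 8, 15 (2 points).
  x = 18: rhs = 3, matching y values: 7, 16 (2 points).
  x = 19: rhs = 4, matching y values: 2, 21 (2 points).
  x = 20: rhs = 4, matching y values: 2, 21 (2 points).
  x = 21: rhs = 9, matching y values: 3, 20 (2 points).
  x = 22: rhs = 2, matching y values: 5, 18 (2 points).
Total affine count: 26.
Full point count |E(F_23)| = 26 + 1 = 27.
Hasse bound: |27 − (23+1)| = |3| = 3 ≤ 2√23 ≈ 9.5917 ✓.


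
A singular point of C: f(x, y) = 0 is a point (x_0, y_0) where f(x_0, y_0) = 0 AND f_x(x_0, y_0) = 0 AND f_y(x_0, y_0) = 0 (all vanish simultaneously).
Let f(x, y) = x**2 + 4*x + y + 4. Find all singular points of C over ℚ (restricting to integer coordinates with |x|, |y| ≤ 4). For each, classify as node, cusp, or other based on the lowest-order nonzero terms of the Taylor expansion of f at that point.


No singular points in the scanned grid; C is smooth there.

Compute partial derivatives:
  f_x = 2*x + 4.
  f_y = 1.
f_y = 1 is a nonzero constant, so f_y never vanishes: no point (x, y) can satisfy f = f_x = f_y = 0. In particular no (x, y) ∈ {−4, ..., 4}² is singular; the curve is smooth.


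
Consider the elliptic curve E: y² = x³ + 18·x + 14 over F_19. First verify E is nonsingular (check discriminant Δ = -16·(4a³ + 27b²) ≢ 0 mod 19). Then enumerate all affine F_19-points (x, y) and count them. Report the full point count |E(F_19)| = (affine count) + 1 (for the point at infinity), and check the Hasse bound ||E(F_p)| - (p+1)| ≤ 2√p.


Affine points = {(2, 1), (2, 18), (3, 0), (4, 6), (4, 13), (5, 1), (5, 18), (8, 9), (8, 10), (10, 4), (10, 15), (11, 2), (11, 17), (12, 1), (12, 18), (15, 7), (15, 12), (16, 3), (16, 16)}; affine count = 19; |E(F_19)| = 20.

Discriminant check: Δ ∝ 4a³ + 27b² = 4·18³ + 27·14² = 4·5832 + 27·196 ≡ 6 (mod 19). Nonzero ⇒ E is nonsingular.
For each x ∈ F_19, compute rhs = x³ + 18·x + 14 mod 19, then count y ∈ F_19 with y² ≡ rhs.
  x = 0: rhs = 14, matching y values: none (0 points).
  x = 1: rhs = 14, matching y values: none (0 points).
  x = 2: rhs = 1, matching y values: 1, 18 (2 points).
  x = 3: rhs = 0, matching y values: 0 (1 points).
  x = 4: rhs = 17, matching y values: 6, 13 (2 points).
  x = 5: rhs = 1, matching y values: 1, 18 (2 points).
  x = 6: rhs = 15, matching y values: none (0 points).
  x = 7: rhs = 8, matching y values: none (0 points).
  x = 8: rhs = 5, matching y values: 9, 10 (2 points).
  x = 9: rhs = 12, matching y values: none (0 points).
  x = 10: rhs = 16, matching y values: 4, 15 (2 points).
  x = 11: rhs = 4, matching y values: 2, 17 (2 points).
  x = 12: rhs = 1, matching y values: 1, 18 (2 points).
  x = 13: rhs = 13, matching y values: none (0 points).
  x = 14: rhs = 8, matching y values: none (0 points).
  x = 15: rhs = 11, matching y values: 7, 12 (2 points).
  x = 16: rhs = 9, matching y values: 3, 16 (2 points).
  x = 17: rhs = 8, matching y values: none (0 points).
  x = 18: rhs = 14, matching y values: none (0 points).
Total affine count: 19.
Full point count |E(F_19)| = 19 + 1 = 20.
Hasse bound: |20 − (19+1)| = |0| = 0 ≤ 2√19 ≈ 8.7178 ✓.


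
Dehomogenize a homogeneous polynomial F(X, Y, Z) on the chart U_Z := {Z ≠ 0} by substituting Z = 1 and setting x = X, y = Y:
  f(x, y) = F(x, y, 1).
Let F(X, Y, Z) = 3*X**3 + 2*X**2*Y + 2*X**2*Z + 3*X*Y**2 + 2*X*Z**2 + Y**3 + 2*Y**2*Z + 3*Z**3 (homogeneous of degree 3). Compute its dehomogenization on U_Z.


f(x, y) = 3*x**3 + 2*x**2*y + 2*x**2 + 3*x*y**2 + 2*x + y**3 + 2*y**2 + 3

On U_Z we set Z = 1. Each monomial c·X^i·Y^j·Z^k in F becomes c·x^i·y^j·1^k = c·x^i·y^j.
Substituting Z = 1: F(X, Y, 1) = 3*x**3 + 2*x**2*y + 2*x**2 + 3*x*y**2 + 2*x + y**3 + 2*y**2 + 3.
Note: deg(f) ≤ deg(F) = 3; strict inequality happens when F is divisible by Z (lost terms).


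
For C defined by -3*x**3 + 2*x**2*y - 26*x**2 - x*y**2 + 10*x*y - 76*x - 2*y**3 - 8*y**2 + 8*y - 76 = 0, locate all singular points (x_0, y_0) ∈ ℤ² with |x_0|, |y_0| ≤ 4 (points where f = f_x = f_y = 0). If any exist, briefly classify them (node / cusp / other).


Singular points: {(-3, -1)}; classification: node.

Compute partial derivatives:
  f_x = -9*x**2 + 4*x*y - 52*x - y**2 + 10*y - 76.
  f_y = 2*x**2 - 2*x*y + 10*x - 6*y**2 - 16*y + 8.
Scan x_0 ∈ {−4, ..., 4}. For each x_0, f_y(x_0, y) is a polynomial in y; find its integer roots y ∈ {−4, ..., 4}, then test f_x and f at those candidates.
  x = -4: f_y(-4, y) = -6*y**2 - 8*y; vanishes at y ∈ {0}. (-4, 0): f_x = -12 ≠ 0.
  x = -3: f_y(-3, y) = -6*y**2 - 10*y - 4; vanishes at y ∈ {-1}. (-3, -1): f_x = 0, f = 0 — SINGULAR.
  x = -2: f_y(-2, y) = -6*y**2 - 12*y - 4; no integer root y with |y| ≤ 4.
  x = -1: f_y(-1, y) = -6*y**2 - 14*y; vanishes at y ∈ {0}. (-1, 0): f_x = -33 ≠ 0.
  x = 0: f_y(0, y) = -6*y**2 - 16*y + 8; no integer root y with |y| ≤ 4.
  x = 1: f_y(1, y) = -6*y**2 - 18*y + 20; no integer root y with |y| ≤ 4.
  x = 2: f_y(2, y) = -6*y**2 - 20*y + 36; no integer root y with |y| ≤ 4.
  x = 3: f_y(3, y) = -6*y**2 - 22*y + 56; no integer root y with |y| ≤ 4.
  x = 4: f_y(4, y) = -6*y**2 - 24*y + 80; no integer root y with |y| ≤ 4.
Only singular point on the grid: (-3, -1).
Classify: substitute x = -3 + u, y = -1 + v and expand: f = -3*u**3 + 2*u**2*v - u**2 - u*v**2 - 2*v**3 + v**2.
No constant or linear terms (consistent with a singular point). Quadratic part: -u**2 + v**2. Cubic part: -3*u**3 + 2*u**2*v - u*v**2 - 2*v**3.
The quadratic part v**2 - u**2 = (v − u)(v + u) splits into two distinct linear factors, so there are two distinct tangent lines y − -1 = ±(x − -3) — this is a node (ordinary double point).
Classification: node.


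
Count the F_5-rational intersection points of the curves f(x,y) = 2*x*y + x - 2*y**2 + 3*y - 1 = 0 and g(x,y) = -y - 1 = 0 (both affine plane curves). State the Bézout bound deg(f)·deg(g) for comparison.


Common zeros: {(4, 4)}; count = 1; Bézout bound = 2.

deg(f) = 2, deg(g) = 1, so Bézout bound = 2.
Scan x ∈ F_5. For each x, list the y ∈ F_5 with f(x, y) ≡ 0 and those with g(x, y) ≡ 0 (mod 5); the common zeros in that column are the intersection.
  x = 0: f ≡ 0 at y ∈ {1, 3}; g ≡ 0 at y ∈ {4}; common: ∅.
  x = 1: f ≡ 0 at y ∈ {0}; g ≡ 0 at y ∈ {4}; common: ∅.
  x = 2: f ≡ 0 at y ∈ ∅; g ≡ 0 at y ∈ {4}; common: ∅.
  x = 3: f ≡ 0 at y ∈ ∅; g ≡ 0 at y ∈ {4}; common: ∅.
  x = 4: f ≡ 0 at y ∈ {4}; g ≡ 0 at y ∈ {4}; common: {4}.
Collecting: common zeros = {(4, 4)}, so the count is 1.
Comparison with the Bézout bound: 1 ≤ 2 = deg(f)·deg(g), as expected for curves with no common component (the affine F_5-count falls short of the bound because intersections may lie at infinity, over extension fields, or carry multiplicity).


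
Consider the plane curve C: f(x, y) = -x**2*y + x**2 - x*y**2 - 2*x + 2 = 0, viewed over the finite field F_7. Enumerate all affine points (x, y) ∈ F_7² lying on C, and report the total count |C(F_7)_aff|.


Affine F_7-points: {(2, 2), (2, 3), (3, 1), (3, 3), (6, 2), (6, 6)}; count = 6.

For each of the 49 pairs (x, y) ∈ F_7², evaluate f(x, y) mod 7. Record the zeros.
  x = 0: [0↦2, 1↦2, 2↦2, 3↦2, 4↦2, 5↦2, 6↦2]  zeros at y ∈ ∅
  x = 1: [0↦1, 1↦6, 2↦2, 3↦3, 4↦2, 5↦6, 6↦1]  zeros at y ∈ ∅
  x = 2: [0↦2, 1↦3, 2↦0, 3↦0, 4↦3, 5↦2, 6↦4]  zeros at y ∈ {2, 3}
  x = 3: [0↦5, 1↦0, 2↦3, 3↦0, 4↦5, 5↦4, 6↦4]  zeros at y ∈ {1, 3}
  x = 4: [0↦3, 1↦4, 2↦4, 3↦3, 4↦1, 5↦5, 6↦1]  zeros at y ∈ ∅
  x = 5: [0↦3, 1↦1, 2↦3, 3↦2, 4↦5, 5↦5, 6↦2]  zeros at y ∈ ∅
  x = 6: [0↦5, 1↦5, 2↦0, 3↦4, 4↦3, 5↦4, 6↦0]  zeros at y ∈ {2, 6}
Collecting zeros: affine points = {(2, 2), (2, 3), (3, 1), (3, 3), (6, 2), (6, 6)}.
Total count |C(F_7)_aff| = 6.


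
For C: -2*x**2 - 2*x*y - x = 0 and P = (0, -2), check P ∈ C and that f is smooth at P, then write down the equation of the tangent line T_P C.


Tangent line at P: 3*x = 0.

Step 1: f(0, -2) = 0, so P lies on C.
Step 2: partial derivatives
  f_x(x, y) = -4*x - 2*y - 1, f_y(x, y) = -2*x.
  f_x(P) = 3, f_y(P) = 0 (gradient nonzero, so P is smooth).
Step 3: tangent line at P: 3·(x − 0) + 0·(y − -2) = 0.
Expanding: 3*x = 0.


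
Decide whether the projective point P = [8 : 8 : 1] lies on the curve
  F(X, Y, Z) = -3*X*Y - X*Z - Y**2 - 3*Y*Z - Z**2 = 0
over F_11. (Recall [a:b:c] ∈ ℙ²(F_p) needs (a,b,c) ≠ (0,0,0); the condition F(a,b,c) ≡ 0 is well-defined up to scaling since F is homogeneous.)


F(8,8,1) ≡ 8 (mod 11); P is NOT on the curve.

Evaluate F(8, 8, 1) term-by-term (mod 11).
  -3*X*Y ↦ -3·8·8·1 = -192
  -X*Z ↦ -1·8·1·1 = -8
  -Y**2 ↦ -1·1·64·1 = -64
  -3*Y*Z ↦ -3·1·8·1 = -24
  -Z**2 ↦ -1·1·1·1 = -1
Sum: F(8, 8, 1) = (-192) + (-8) + (-64) + (-24) + (-1) = -289.
Reducing mod 11: -289 ≡ 8 (mod 11).
Since F(a, b, c) ≡ 8 ≠ 0 (mod 11), P does NOT lie on the curve.


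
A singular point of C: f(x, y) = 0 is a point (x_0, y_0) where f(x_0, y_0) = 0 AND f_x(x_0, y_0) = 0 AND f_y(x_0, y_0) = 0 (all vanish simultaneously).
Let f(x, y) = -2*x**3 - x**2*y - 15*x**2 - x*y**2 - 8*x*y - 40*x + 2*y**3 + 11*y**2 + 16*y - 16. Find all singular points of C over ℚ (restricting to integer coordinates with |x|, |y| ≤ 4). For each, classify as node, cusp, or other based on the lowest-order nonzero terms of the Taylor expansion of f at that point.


Singular points: {(-2, -2)}; classification: node.

Compute partial derivatives:
  f_x = -6*x**2 - 2*x*y - 30*x - y**2 - 8*y - 40.
  f_y = -x**2 - 2*x*y - 8*x + 6*y**2 + 22*y + 16.
Scan x_0 ∈ {−4, ..., 4}. For each x_0, f_y(x_0, y) is a polynomial in y; find its integer roots y ∈ {−4, ..., 4}, then test f_x and f at those candidates.
  x = -4: f_y(-4, y) = 6*y**2 + 30*y + 32; no integer root y with |y| ≤ 4.
  x = -3: f_y(-3, y) = 6*y**2 + 28*y + 31; no integer root y with |y| ≤ 4.
  x = -2: f_y(-2, y) = 6*y**2 + 26*y + 28; vanishes at y ∈ {-2}. (-2, -2): f_x = 0, f = 0 — SINGULAR.
  x = -1: f_y(-1, y) = 6*y**2 + 24*y + 23; no integer root y with |y| ≤ 4.
  x = 0: f_y(0, y) = 6*y**2 + 22*y + 16; vanishes at y ∈ {-1}. (0, -1): f_x = -33 ≠ 0.
  x = 1: f_y(1, y) = 6*y**2 + 20*y + 7; no integer root y with |y| ≤ 4.
  x = 2: f_y(2, y) = 6*y**2 + 18*y - 4; no integer root y with |y| ≤ 4.
  x = 3: f_y(3, y) = 6*y**2 + 16*y - 17; no integer root y with |y| ≤ 4.
  x = 4: f_y(4, y) = 6*y**2 + 14*y - 32; no integer root y with |y| ≤ 4.
Only singular point on the grid: (-2, -2).
Classify: substitute x = -2 + u, y = -2 + v and expand: f = -2*u**3 - u**2*v - u**2 - u*v**2 + 2*v**3 + v**2.
No constant or linear terms (consistent with a singular point). Quadratic part: -u**2 + v**2. Cubic part: -2*u**3 - u**2*v - u*v**2 + 2*v**3.
The quadratic part v**2 - u**2 = (v − u)(v + u) splits into two distinct linear factors, so there are two distinct tangent lines y − -2 = ±(x − -2) — this is a node (ordinary double point).
Classification: node.


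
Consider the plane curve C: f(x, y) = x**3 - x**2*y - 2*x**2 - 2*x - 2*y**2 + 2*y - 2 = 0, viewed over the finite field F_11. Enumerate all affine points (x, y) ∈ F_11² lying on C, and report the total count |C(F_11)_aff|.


Affine F_11-points: {(1, 2), (1, 4), (2, 5), (4, 0), (4, 4), (7, 7), (7, 8)}; count = 7.

For each of the 121 pairs (x, y) ∈ F_11², evaluate f(x, y) mod 11. Record the zeros.
  x = 0: [0↦9, 1↦9, 2↦5, 3↦8, 4↦7, 5↦2, 6↦4, 7↦2, 8↦7, 9↦8, 10↦5]  zeros at y ∈ ∅
  x = 1: [0↦6, 1↦5, 2↦0, 3↦2, 4↦0, 5↦5, 6↦6, 7↦3, 8↦7, 9↦7, 10↦3]  zeros at y ∈ {2, 4}
  x = 2: [0↦5, 1↦1, 2↦4, 3↦3, 4↦9, 5↦0, 6↦9, 7↦3, 8↦4, 9↦1, 10↦5]  zeros at y ∈ {5}
  x = 3: [0↦1, 1↦3, 2↦1, 3↦6, 4↦7, 5↦4, 6↦8, 7↦8, 8↦4, 9↦7, 10↦6]  zeros at y ∈ ∅
  x = 4: [0↦0, 1↦6, 2↦8, 3↦6, 4↦0, 5↦1, 6↦9, 7↦2, 8↦2, 9↦9, 10↦1]  zeros at y ∈ {0, 4}
  x = 5: [0↦8, 1↦5, 2↦9, 3↦9, 4↦5, 5↦8, 6↦7, 7↦2, 8↦4, 9↦2, 10↦7]  zeros at y ∈ ∅
  x = 6: [0↦9, 1↦6, 2↦10, 3↦10, 4↦6, 5↦9, 6↦8, 7↦3, 8↦5, 9↦3, 10↦8]  zeros at y ∈ ∅
  x = 7: [0↦9, 1↦4, 2↦6, 3↦4, 4↦9, 5↦10, 6↦7, 7↦0, 8↦0, 9↦7, 10↦10]  zeros at y ∈ {7, 8}
  x = 8: [0↦3, 1↦5, 2↦3, 3↦8, 4↦9, 5↦6, 6↦10, 7↦10, 8↦6, 9↦9, 10↦8]  zeros at y ∈ ∅
  x = 9: [0↦8, 1↦4, 2↦7, 3↦6, 4↦1, 5↦3, 6↦1, 7↦6, 8↦7, 9↦4, 10↦8]  zeros at y ∈ ∅
  x = 10: [0↦8, 1↦7, 2↦2, 3↦4, 4↦2, 5↦7, 6↦8, 7↦5, 8↦9, 9↦9, 10↦5]  zeros at y ∈ ∅
Collecting zeros: affine points = {(1, 2), (1, 4), (2, 5), (4, 0), (4, 4), (7, 7), (7, 8)}.
Total count |C(F_11)_aff| = 7.


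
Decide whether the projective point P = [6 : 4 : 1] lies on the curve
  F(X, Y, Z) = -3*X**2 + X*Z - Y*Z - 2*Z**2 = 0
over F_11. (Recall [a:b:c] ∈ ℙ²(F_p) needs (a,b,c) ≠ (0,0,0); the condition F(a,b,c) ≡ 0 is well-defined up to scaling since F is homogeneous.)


F(6,4,1) ≡ 2 (mod 11); P is NOT on the curve.

Evaluate F(6, 4, 1) term-by-term (mod 11).
  -3*X**2 ↦ -3·36·1·1 = -108
  X*Z ↦ 1·6·1·1 = 6
  -Y*Z ↦ -1·1·4·1 = -4
  -2*Z**2 ↦ -2·1·1·1 = -2
Sum: F(6, 4, 1) = (-108) + (6) + (-4) + (-2) = -108.
Reducing mod 11: -108 ≡ 2 (mod 11).
Since F(a, b, c) ≡ 2 ≠ 0 (mod 11), P does NOT lie on the curve.


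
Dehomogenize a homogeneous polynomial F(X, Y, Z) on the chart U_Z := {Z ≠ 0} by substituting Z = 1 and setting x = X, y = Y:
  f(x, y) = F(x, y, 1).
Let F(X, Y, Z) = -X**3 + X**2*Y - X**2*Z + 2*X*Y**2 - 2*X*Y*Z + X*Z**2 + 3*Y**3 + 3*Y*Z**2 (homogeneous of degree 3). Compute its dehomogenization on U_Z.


f(x, y) = -x**3 + x**2*y - x**2 + 2*x*y**2 - 2*x*y + x + 3*y**3 + 3*y

On U_Z we set Z = 1. Each monomial c·X^i·Y^j·Z^k in F becomes c·x^i·y^j·1^k = c·x^i·y^j.
Substituting Z = 1: F(X, Y, 1) = -x**3 + x**2*y - x**2 + 2*x*y**2 - 2*x*y + x + 3*y**3 + 3*y.
Note: deg(f) ≤ deg(F) = 3; strict inequality happens when F is divisible by Z (lost terms).


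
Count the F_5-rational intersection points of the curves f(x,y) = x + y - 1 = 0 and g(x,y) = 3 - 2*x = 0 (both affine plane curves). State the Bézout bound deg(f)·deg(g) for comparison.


Common zeros: {(4, 2)}; count = 1; Bézout bound = 1.

deg(f) = 1, deg(g) = 1, so Bézout bound = 1.
Scan x ∈ F_5. For each x, list the y ∈ F_5 with f(x, y) ≡ 0 and those with g(x, y) ≡ 0 (mod 5); the common zeros in that column are the intersection.
  x = 0: f ≡ 0 at y ∈ {1}; g ≡ 0 at y ∈ ∅; common: ∅.
  x = 1: f ≡ 0 at y ∈ {0}; g ≡ 0 at y ∈ ∅; common: ∅.
  x = 2: f ≡ 0 at y ∈ {4}; g ≡ 0 at y ∈ ∅; common: ∅.
  x = 3: f ≡ 0 at y ∈ {3}; g ≡ 0 at y ∈ ∅; common: ∅.
  x = 4: f ≡ 0 at y ∈ {2}; g ≡ 0 at y ∈ {0, 1, 2, 3, 4}; common: {2}.
Collecting: common zeros = {(4, 2)}, so the count is 1.
Comparison with the Bézout bound: 1 ≤ 1 = deg(f)·deg(g), as expected for curves with no common component (the bound is attained).


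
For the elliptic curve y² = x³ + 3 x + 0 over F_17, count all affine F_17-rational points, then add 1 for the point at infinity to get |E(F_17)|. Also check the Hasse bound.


Affine points = {(0, 0), (1, 2), (1, 15), (3, 6), (3, 11), (4, 5), (4, 12), (5, 2), (5, 15), (6, 8), (6, 9), (8, 3), (8, 14), (9, 5), (9, 12), (11, 2), (11, 15), (12, 8), (12, 9), (13, 3), (13, 14), (14, 7), (14, 10), (16, 8), (16, 9)}; affine count = 25; |E(F_17)| = 26.

Discriminant check: Δ ∝ 4a³ + 27b² = 4·3³ + 27·0² = 4·27 + 27·0 ≡ 6 (mod 17). Nonzero ⇒ E is nonsingular.
For each x ∈ F_17, compute rhs = x³ + 3·x + 0 mod 17, then count y ∈ F_17 with y² ≡ rhs.
  x = 0: rhs = 0, matching y values: 0 (1 points).
  x = 1: rhs = 4, matching y values: 2, 15 (2 points).
  x = 2: rhs = 14, matching y values: none (0 points).
  x = 3: rhs = 2, matching y values: 6, 11 (2 points).
  x = 4: rhs = 8, matching y values: 5, 12 (2 points).
  x = 5: rhs = 4, matching y values: 2, 15 (2 points).
  x = 6: rhs = 13, matching y values: 8, 9 (2 points).
  x = 7: rhs = 7, matching y values: none (0 points).
  x = 8: rhs = 9, matching y values: 3, 14 (2 points).
  x = 9: rhs = 8, matching y values: 5, 12 (2 points).
  x = 10: rhs = 10, matching y values: none (0 points).
  x = 11: rhs = 4, matching y values: 2, 15 (2 points).
  x = 12: rhs = 13, matching y values: 8, 9 (2 points).
  x = 13: rhs = 9, matching y values: 3, 14 (2 points).
  x = 14: rhs = 15, matching y values: 7, 10 (2 points).
  x = 15: rhs = 3, matching y values: none (0 points).
  x = 16: rhs = 13, matching y values: 8, 9 (2 points).
Total affine count: 25.
Full point count |E(F_17)| = 25 + 1 = 26.
Hasse bound: |26 − (17+1)| = |8| = 8 ≤ 2√17 ≈ 8.2462 ✓.


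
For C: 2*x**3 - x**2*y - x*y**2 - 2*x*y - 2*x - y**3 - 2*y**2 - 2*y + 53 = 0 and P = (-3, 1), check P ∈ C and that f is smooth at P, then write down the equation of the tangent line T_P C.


Tangent line at P: 55*x - 6*y + 171 = 0.

Step 1: f(-3, 1) = 0, so P lies on C.
Step 2: partial derivatives
  f_x(x, y) = 6*x**2 - 2*x*y - y**2 - 2*y - 2, f_y(x, y) = -x**2 - 2*x*y - 2*x - 3*y**2 - 4*y - 2.
  f_x(P) = 55, f_y(P) = -6 (gradient nonzero, so P is smooth).
Step 3: tangent line at P: 55·(x − -3) + -6·(y − 1) = 0.
Expanding: 55*x - 6*y + 171 = 0.


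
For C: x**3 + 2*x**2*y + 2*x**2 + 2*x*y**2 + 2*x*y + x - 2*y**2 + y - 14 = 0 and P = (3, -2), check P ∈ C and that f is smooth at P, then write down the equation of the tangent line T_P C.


Tangent line at P: 20*x + 9*y - 42 = 0.

Step 1: f(3, -2) = 0, so P lies on C.
Step 2: partial derivatives
  f_x(x, y) = 3*x**2 + 4*x*y + 4*x + 2*y**2 + 2*y + 1, f_y(x, y) = 2*x**2 + 4*x*y + 2*x - 4*y + 1.
  f_x(P) = 20, f_y(P) = 9 (gradient nonzero, so P is smooth).
Step 3: tangent line at P: 20·(x − 3) + 9·(y − -2) = 0.
Expanding: 20*x + 9*y - 42 = 0.


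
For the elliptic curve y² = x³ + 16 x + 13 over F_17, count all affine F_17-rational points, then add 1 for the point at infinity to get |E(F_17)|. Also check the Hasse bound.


Affine points = {(0, 8), (0, 9), (1, 8), (1, 9), (2, 6), (2, 11), (6, 6), (6, 11), (7, 3), (7, 14), (9, 6), (9, 11), (10, 0), (13, 2), (13, 15), (16, 8), (16, 9)}; affine count = 17; |E(F_17)| = 18.

Discriminant check: Δ ∝ 4a³ + 27b² = 4·16³ + 27·13² = 4·4096 + 27·169 ≡ 3 (mod 17). Nonzero ⇒ E is nonsingular.
For each x ∈ F_17, compute rhs = x³ + 16·x + 13 mod 17, then count y ∈ F_17 with y² ≡ rhs.
  x = 0: rhs = 13, matching y values: 8, 9 (2 points).
  x = 1: rhs = 13, matching y values: 8, 9 (2 points).
  x = 2: rhs = 2, matching y values: 6, 11 (2 points).
  x = 3: rhs = 3, matching y values: none (0 points).
  x = 4: rhs = 5, matching y values: none (0 points).
  x = 5: rhs = 14, matching y values: none (0 points).
  x = 6: rhs = 2, matching y values: 6, 11 (2 points).
  x = 7: rhs = 9, matching y values: 3, 14 (2 points).
  x = 8: rhs = 7, matching y values: none (0 points).
  x = 9: rhs = 2, matching y values: 6, 11 (2 points).
  x = 10: rhs = 0, matching y values: 0 (1 points).
  x = 11: rhs = 7, matching y values: none (0 points).
  x = 12: rhs = 12, matching y values: none (0 points).
  x = 13: rhs = 4, matching y values: 2, 15 (2 points).
  x = 14: rhs = 6, matching y values: none (0 points).
  x = 15: rhs = 7, matching y values: none (0 points).
  x = 16: rhs = 13, matching y values: 8, 9 (2 points).
Total affine count: 17.
Full point count |E(F_17)| = 17 + 1 = 18.
Hasse bound: |18 − (17+1)| = |0| = 0 ≤ 2√17 ≈ 8.2462 ✓.


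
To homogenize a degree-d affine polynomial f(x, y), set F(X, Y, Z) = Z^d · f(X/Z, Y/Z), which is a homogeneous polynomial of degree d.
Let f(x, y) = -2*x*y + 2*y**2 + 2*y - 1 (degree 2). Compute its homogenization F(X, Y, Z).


F(X, Y, Z) = -2*X*Y + 2*Y**2 + 2*Y*Z - Z**2

deg(f) = 2.
Substitute x = X/Z, y = Y/Z into f, then multiply by Z^2.
  monomial -2·x^1·y^1 ↦ -2·X^1·Y^1·Z^0.
  monomial 2·x^0·y^2 ↦ 2·X^0·Y^2·Z^0.
  monomial 2·x^0·y^1 ↦ 2·X^0·Y^1·Z^1.
  monomial -1·x^0·y^0 ↦ -1·X^0·Y^0·Z^2.
Collecting: F(X, Y, Z) = -2*X*Y + 2*Y**2 + 2*Y*Z - Z**2.


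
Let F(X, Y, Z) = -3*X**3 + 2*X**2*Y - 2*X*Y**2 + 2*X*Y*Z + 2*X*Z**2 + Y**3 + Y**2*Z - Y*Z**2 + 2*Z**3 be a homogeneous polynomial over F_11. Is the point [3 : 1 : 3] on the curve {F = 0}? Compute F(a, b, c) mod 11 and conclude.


F(3,1,3) ≡ 8 (mod 11); P is NOT on the curve.

Evaluate F(3, 1, 3) term-by-term (mod 11).
  -3*X**3 ↦ -3·27·1·1 = -81
  2*X**2*Y ↦ 2·9·1·1 = 18
  -2*X*Y**2 ↦ -2·3·1·1 = -6
  2*X*Y*Z ↦ 2·3·1·3 = 18
  2*X*Z**2 ↦ 2·3·1·9 = 54
  Y**3 ↦ 1·1·1·1 = 1
  Y**2*Z ↦ 1·1·1·3 = 3
  -Y*Z**2 ↦ -1·1·1·9 = -9
  2*Z**3 ↦ 2·1·1·27 = 54
Sum: F(3, 1, 3) = (-81) + (18) + (-6) + (18) + (54) + (1) + (3) + (-9) + (54) = 52.
Reducing mod 11: 52 ≡ 8 (mod 11).
Since F(a, b, c) ≡ 8 ≠ 0 (mod 11), P does NOT lie on the curve.


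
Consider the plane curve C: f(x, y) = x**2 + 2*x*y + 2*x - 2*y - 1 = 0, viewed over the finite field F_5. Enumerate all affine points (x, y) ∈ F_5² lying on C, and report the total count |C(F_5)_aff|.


Affine F_5-points: {(0, 2), (2, 4), (3, 4), (4, 2)}; count = 4.

For each of the 25 pairs (x, y) ∈ F_5², evaluate f(x, y) mod 5. Record the zeros.
  x = 0: [0↦4, 1↦2, 2↦0, 3↦3, 4↦1]  zeros at y ∈ {2}
  x = 1: [0↦2, 1↦2, 2↦2, 3↦2, 4↦2]  zeros at y ∈ ∅
  x = 2: [0↦2, 1↦4, 2↦1, 3↦3, 4↦0]  zeros at y ∈ {4}
  x = 3: [0↦4, 1↦3, 2↦2, 3↦1, 4↦0]  zeros at y ∈ {4}
  x = 4: [0↦3, 1↦4, 2↦0, 3↦1, 4↦2]  zeros at y ∈ {2}
Collecting zeros: affine points = {(0, 2), (2, 4), (3, 4), (4, 2)}.
Total count |C(F_5)_aff| = 4.


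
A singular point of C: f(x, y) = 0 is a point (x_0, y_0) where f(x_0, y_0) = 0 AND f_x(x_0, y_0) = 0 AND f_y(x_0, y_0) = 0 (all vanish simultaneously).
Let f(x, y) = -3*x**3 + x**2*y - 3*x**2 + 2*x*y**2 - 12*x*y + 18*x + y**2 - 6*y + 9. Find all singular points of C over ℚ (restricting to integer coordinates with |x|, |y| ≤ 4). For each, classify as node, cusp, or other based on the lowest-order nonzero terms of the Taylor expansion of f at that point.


Singular points: {(0, 3)}; classification: cusp.

Compute partial derivatives:
  f_x = -9*x**2 + 2*x*y - 6*x + 2*y**2 - 12*y + 18.
  f_y = x**2 + 4*x*y - 12*x + 2*y - 6.
Scan x_0 ∈ {−4, ..., 4}. For each x_0, f_y(x_0, y) is a polynomial in y; find its integer roots y ∈ {−4, ..., 4}, then test f_x and f at those candidates.
  x = -4: f_y(-4, y) = 58 - 14*y; no integer root y with |y| ≤ 4.
  x = -3: f_y(-3, y) = 39 - 10*y; no integer root y with |y| ≤ 4.
  x = -2: f_y(-2, y) = 22 - 6*y; no integer root y with |y| ≤ 4.
  x = -1: f_y(-1, y) = 7 - 2*y; no integer root y with |y| ≤ 4.
  x = 0: f_y(0, y) = 2*y - 6; vanishes at y ∈ {3}. (0, 3): f_x = 0, f = 0 — SINGULAR.
  x = 1: f_y(1, y) = 6*y - 17; no integer root y with |y| ≤ 4.
  x = 2: f_y(2, y) = 10*y - 26; no integer root y with |y| ≤ 4.
  x = 3: f_y(3, y) = 14*y - 33; no integer root y with |y| ≤ 4.
  x = 4: f_y(4, y) = 18*y - 38; no integer root y with |y| ≤ 4.
Only singular point on the grid: (0, 3).
Classify: substitute x = 0 + u, y = 3 + v and expand: f = -3*u**3 + u**2*v + 2*u*v**2 + v**2.
No constant or linear terms (consistent with a singular point). Quadratic part: v**2. Cubic part: -3*u**3 + u**2*v + 2*u*v**2.
The quadratic part v**2 is a perfect square, so there is a single (double) tangent line v = 0, i.e. y = 3. Restricting the cubic part to that line (v = 0) leaves -3*u**3 ≠ 0, so f is not divisible by v and the branch is v² ≈ 3*u**3 to lowest order — this is a cusp.
Classification: cusp.


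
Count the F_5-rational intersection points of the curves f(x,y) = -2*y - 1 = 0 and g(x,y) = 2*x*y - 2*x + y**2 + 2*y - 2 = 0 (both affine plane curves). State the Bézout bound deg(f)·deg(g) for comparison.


Common zeros: {(2, 2)}; count = 1; Bézout bound = 2.

deg(f) = 1, deg(g) = 2, so Bézout bound = 2.
Scan x ∈ F_5. For each x, list the y ∈ F_5 with f(x, y) ≡ 0 and those with g(x, y) ≡ 0 (mod 5); the common zeros in that column are the intersection.
  x = 0: f ≡ 0 at y ∈ {2}; g ≡ 0 at y ∈ ∅; common: ∅.
  x = 1: f ≡ 0 at y ∈ {2}; g ≡ 0 at y ∈ ∅; common: ∅.
  x = 2: f ≡ 0 at y ∈ {2}; g ≡ 0 at y ∈ {2}; common: {2}.
  x = 3: f ≡ 0 at y ∈ {2}; g ≡ 0 at y ∈ {3, 4}; common: ∅.
  x = 4: f ≡ 0 at y ∈ {2}; g ≡ 0 at y ∈ {0}; common: ∅.
Collecting: common zeros = {(2, 2)}, so the count is 1.
Comparison with the Bézout bound: 1 ≤ 2 = deg(f)·deg(g), as expected for curves with no common component (the affine F_5-count falls short of the bound because intersections may lie at infinity, over extension fields, or carry multiplicity).


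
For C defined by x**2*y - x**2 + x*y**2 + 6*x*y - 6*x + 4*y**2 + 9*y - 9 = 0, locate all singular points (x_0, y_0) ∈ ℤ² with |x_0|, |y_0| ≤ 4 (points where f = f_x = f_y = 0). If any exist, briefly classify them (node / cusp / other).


Singular points: {(-3, 0)}; classification: node.

Compute partial derivatives:
  f_x = 2*x*y - 2*x + y**2 + 6*y - 6.
  f_y = x**2 + 2*x*y + 6*x + 8*y + 9.
Scan x_0 ∈ {−4, ..., 4}. For each x_0, f_y(x_0, y) is a polynomial in y; find its integer roots y ∈ {−4, ..., 4}, then test f_x and f at those candidates.
  x = -4: f_y(-4, y) = 1; no integer root y with |y| ≤ 4.
  x = -3: f_y(-3, y) = 2*y; vanishes at y ∈ {0}. (-3, 0): f_x = 0, f = 0 — SINGULAR.
  x = -2: f_y(-2, y) = 4*y + 1; no integer root y with |y| ≤ 4.
  x = -1: f_y(-1, y) = 6*y + 4; no integer root y with |y| ≤ 4.
  x = 0: f_y(0, y) = 8*y + 9; no integer root y with |y| ≤ 4.
  x = 1: f_y(1, y) = 10*y + 16; no integer root y with |y| ≤ 4.
  x = 2: f_y(2, y) = 12*y + 25; no integer root y with |y| ≤ 4.
  x = 3: f_y(3, y) = 14*y + 36; no integer root y with |y| ≤ 4.
  x = 4: f_y(4, y) = 16*y + 49; no integer root y with |y| ≤ 4.
Only singular point on the grid: (-3, 0).
Classify: substitute x = -3 + u, y = 0 + v and expand: f = u**2*v - u**2 + u*v**2 + v**2.
No constant or linear terms (consistent with a singular point). Quadratic part: -u**2 + v**2. Cubic part: u**2*v + u*v**2.
The quadratic part v**2 - u**2 = (v − u)(v + u) splits into two distinct linear factors, so there are two distinct tangent lines y − 0 = ±(x − -3) — this is a node (ordinary double point).
Classification: node.
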